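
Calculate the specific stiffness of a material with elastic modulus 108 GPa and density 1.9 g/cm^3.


Specific stiffness = E/rho = 108/1.9 = 56.8 GPa/(g/cm^3)

56.8 GPa/(g/cm^3)


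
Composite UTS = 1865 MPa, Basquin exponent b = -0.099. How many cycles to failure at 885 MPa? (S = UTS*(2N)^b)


N = 0.5 * (S/UTS)^(1/b) = 0.5 * (885/1865)^(1/-0.099) = 931.1641 cycles

931.1641 cycles


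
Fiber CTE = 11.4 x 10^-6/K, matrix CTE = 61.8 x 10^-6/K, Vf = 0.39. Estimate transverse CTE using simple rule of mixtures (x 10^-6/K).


alpha_2 = alpha_f*Vf + alpha_m*(1-Vf) = 11.4*0.39 + 61.8*0.61 = 42.1 x 10^-6/K

42.1 x 10^-6/K


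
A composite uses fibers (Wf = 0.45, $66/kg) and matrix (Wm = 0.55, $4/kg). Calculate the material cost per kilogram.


Cost = cost_f*Wf + cost_m*Wm = 66*0.45 + 4*0.55 = $31.9/kg

$31.9/kg


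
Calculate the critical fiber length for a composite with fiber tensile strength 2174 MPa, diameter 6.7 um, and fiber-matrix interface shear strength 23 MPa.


Lc = sigma_f * d / (2 * tau_i) = 2174 * 6.7 / (2 * 23) = 316.6 um

316.6 um


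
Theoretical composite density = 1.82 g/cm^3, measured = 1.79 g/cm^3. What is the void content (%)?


Void% = (rho_theo - rho_actual)/rho_theo * 100 = (1.82 - 1.79)/1.82 * 100 = 1.65%

1.65%


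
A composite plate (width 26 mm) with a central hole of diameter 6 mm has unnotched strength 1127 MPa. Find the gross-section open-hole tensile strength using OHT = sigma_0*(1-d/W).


OHT = sigma_0*(1-d/W) = 1127*(1-6/26) = 866.9 MPa

866.9 MPa


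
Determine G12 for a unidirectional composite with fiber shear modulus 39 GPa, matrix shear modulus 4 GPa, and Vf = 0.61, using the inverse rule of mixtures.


1/G12 = Vf/Gf + (1-Vf)/Gm = 0.61/39 + 0.39/4
G12 = 8.84 GPa

8.84 GPa


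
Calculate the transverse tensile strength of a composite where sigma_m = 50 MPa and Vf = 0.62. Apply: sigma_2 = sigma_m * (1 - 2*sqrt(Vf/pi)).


factor = 1 - 2*sqrt(0.62/pi) = 0.1115
sigma_2 = 50 * 0.1115 = 5.58 MPa

5.58 MPa


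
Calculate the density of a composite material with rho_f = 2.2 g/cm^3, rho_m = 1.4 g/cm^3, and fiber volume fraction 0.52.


rho_c = rho_f*Vf + rho_m*(1-Vf) = 2.2*0.52 + 1.4*0.48 = 1.816 g/cm^3

1.816 g/cm^3


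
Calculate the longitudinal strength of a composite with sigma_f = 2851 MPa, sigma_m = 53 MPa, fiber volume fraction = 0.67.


sigma_1 = sigma_f*Vf + sigma_m*(1-Vf) = 2851*0.67 + 53*0.33 = 1927.7 MPa

1927.7 MPa


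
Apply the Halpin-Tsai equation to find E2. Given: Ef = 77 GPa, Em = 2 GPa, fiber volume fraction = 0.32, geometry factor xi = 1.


eta = (Ef/Em - 1)/(Ef/Em + xi) = (38.5 - 1)/(38.5 + 1) = 0.9494
E2 = Em*(1+xi*eta*Vf)/(1-eta*Vf) = 3.75 GPa

3.75 GPa


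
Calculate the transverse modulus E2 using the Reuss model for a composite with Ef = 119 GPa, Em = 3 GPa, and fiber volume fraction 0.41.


1/E2 = Vf/Ef + (1-Vf)/Em = 0.41/119 + 0.59/3
E2 = 5.0 GPa

5.0 GPa


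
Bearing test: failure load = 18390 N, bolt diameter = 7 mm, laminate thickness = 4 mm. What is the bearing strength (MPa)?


sigma_br = F/(d*h) = 18390/(7*4) = 656.8 MPa

656.8 MPa


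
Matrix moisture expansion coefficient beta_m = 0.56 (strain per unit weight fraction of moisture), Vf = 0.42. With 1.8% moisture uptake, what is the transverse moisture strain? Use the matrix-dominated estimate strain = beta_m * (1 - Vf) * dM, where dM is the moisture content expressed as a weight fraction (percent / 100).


dM = 1.8/100 = 0.018
strain = beta_m * (1-Vf) * dM = 0.56 * 0.58 * 0.018 = 0.0058464

0.0058464


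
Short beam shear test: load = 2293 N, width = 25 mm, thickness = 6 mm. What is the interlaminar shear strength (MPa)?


ILSS = 3F/(4bh) = 3*2293/(4*25*6) = 11.47 MPa

11.47 MPa


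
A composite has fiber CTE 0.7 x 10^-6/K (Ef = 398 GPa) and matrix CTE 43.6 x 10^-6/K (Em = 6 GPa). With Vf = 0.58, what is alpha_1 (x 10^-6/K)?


E1 = Ef*Vf + Em*(1-Vf) = 233.36
alpha_1 = (alpha_f*Ef*Vf + alpha_m*Em*(1-Vf))/E1 = 1.16 x 10^-6/K

1.16 x 10^-6/K


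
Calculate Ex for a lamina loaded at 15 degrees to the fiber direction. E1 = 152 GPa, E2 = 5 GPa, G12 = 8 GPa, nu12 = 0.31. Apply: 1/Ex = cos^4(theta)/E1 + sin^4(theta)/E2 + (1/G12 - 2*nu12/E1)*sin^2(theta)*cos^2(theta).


cos^4(15) = 0.870513, sin^4(15) = 0.004487, sin^2(15)*cos^2(15) = 0.0625
1/G12 - 2*nu12/E1 = 1/8 - 2*0.31/152 = 0.120921 GPa^-1
1/Ex = 0.870513/152 + 0.004487/5 + 0.120921*0.0625 = 0.0141821 GPa^-1
Ex = 70.51 GPa

70.51 GPa


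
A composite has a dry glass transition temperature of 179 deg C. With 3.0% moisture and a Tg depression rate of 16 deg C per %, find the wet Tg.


Tg_wet = Tg_dry - k*moisture = 179 - 16*3.0 = 131.0 deg C

131.0 deg C


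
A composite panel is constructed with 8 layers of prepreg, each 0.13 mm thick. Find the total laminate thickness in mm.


h = n * t_ply = 8 * 0.13 = 1.04 mm

1.04 mm


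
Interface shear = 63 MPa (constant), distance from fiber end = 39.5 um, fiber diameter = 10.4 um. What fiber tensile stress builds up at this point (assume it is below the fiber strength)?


Force balance: sigma_f * (pi*d^2/4) = tau * (pi*d) * x  ->  sigma_f = 4 * tau * x / d
sigma_f = 4 * 63 * 39.5 / 10.4 = 957.1 MPa

957.1 MPa


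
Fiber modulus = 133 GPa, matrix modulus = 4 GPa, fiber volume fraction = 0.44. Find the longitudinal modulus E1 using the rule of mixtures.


E1 = Ef*Vf + Em*(1-Vf) = 133*0.44 + 4*0.56 = 60.76 GPa

60.76 GPa


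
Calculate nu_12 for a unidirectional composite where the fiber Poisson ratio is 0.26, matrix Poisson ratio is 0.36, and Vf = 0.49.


nu_12 = nu_f*Vf + nu_m*(1-Vf) = 0.26*0.49 + 0.36*0.51 = 0.311

0.311


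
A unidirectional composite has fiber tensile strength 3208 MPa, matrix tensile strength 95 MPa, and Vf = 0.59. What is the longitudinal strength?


sigma_1 = sigma_f*Vf + sigma_m*(1-Vf) = 3208*0.59 + 95*0.41 = 1931.7 MPa

1931.7 MPa


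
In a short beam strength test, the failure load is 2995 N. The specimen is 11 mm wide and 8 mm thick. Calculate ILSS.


ILSS = 3F/(4bh) = 3*2995/(4*11*8) = 25.53 MPa

25.53 MPa


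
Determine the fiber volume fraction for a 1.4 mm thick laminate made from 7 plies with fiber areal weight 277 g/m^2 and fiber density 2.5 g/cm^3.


Vf = n * FAW / (rho_f * h * 1000) = 7 * 277 / (2.5 * 1.4 * 1000) = 0.554

0.554


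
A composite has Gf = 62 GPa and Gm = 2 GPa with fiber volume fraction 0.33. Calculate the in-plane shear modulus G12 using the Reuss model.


1/G12 = Vf/Gf + (1-Vf)/Gm = 0.33/62 + 0.67/2
G12 = 2.94 GPa

2.94 GPa


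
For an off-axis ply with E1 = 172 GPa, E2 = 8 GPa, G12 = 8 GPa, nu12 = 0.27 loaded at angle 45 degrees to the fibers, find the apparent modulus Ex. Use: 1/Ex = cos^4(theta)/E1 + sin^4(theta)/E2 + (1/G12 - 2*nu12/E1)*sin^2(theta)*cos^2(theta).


cos^4(45) = 0.25, sin^4(45) = 0.25, sin^2(45)*cos^2(45) = 0.25
1/G12 - 2*nu12/E1 = 1/8 - 2*0.27/172 = 0.12186 GPa^-1
1/Ex = 0.25/172 + 0.25/8 + 0.12186*0.25 = 0.0631686 GPa^-1
Ex = 15.83 GPa

15.83 GPa


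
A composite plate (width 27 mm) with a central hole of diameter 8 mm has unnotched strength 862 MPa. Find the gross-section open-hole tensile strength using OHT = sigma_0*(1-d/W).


OHT = sigma_0*(1-d/W) = 862*(1-8/27) = 606.6 MPa

606.6 MPa


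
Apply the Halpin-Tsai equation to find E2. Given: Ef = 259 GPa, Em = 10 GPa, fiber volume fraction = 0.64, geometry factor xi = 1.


eta = (Ef/Em - 1)/(Ef/Em + xi) = (25.9 - 1)/(25.9 + 1) = 0.9257
E2 = Em*(1+xi*eta*Vf)/(1-eta*Vf) = 39.07 GPa

39.07 GPa


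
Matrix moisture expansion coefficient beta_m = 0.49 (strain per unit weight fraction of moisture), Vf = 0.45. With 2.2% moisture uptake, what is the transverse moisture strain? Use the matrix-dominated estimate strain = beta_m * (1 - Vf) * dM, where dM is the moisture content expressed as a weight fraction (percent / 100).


dM = 2.2/100 = 0.022
strain = beta_m * (1-Vf) * dM = 0.49 * 0.55 * 0.022 = 0.005929

0.005929


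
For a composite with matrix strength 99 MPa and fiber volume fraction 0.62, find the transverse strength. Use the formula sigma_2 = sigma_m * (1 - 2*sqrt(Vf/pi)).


factor = 1 - 2*sqrt(0.62/pi) = 0.1115
sigma_2 = 99 * 0.1115 = 11.04 MPa

11.04 MPa


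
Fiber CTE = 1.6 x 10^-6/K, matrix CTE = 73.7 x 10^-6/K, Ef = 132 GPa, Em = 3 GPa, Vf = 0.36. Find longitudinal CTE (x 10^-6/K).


E1 = Ef*Vf + Em*(1-Vf) = 49.44
alpha_1 = (alpha_f*Ef*Vf + alpha_m*Em*(1-Vf))/E1 = 4.4 x 10^-6/K

4.4 x 10^-6/K


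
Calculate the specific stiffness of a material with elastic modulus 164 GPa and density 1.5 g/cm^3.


Specific stiffness = E/rho = 164/1.5 = 109.3 GPa/(g/cm^3)

109.3 GPa/(g/cm^3)


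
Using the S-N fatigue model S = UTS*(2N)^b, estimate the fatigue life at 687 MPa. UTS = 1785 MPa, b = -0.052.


N = 0.5 * (S/UTS)^(1/b) = 0.5 * (687/1785)^(1/-0.052) = 4.7164e+07 cycles

4.7164e+07 cycles


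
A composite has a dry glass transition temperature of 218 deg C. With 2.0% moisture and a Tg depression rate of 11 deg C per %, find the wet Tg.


Tg_wet = Tg_dry - k*moisture = 218 - 11*2.0 = 196.0 deg C

196.0 deg C


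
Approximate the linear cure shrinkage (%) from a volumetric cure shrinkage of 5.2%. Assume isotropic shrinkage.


Linear shrinkage ≈ vol_shrink/3 = 5.2/3 = 1.733%

1.733%


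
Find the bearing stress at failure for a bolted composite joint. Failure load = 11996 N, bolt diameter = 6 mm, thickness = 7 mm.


sigma_br = F/(d*h) = 11996/(6*7) = 285.6 MPa

285.6 MPa


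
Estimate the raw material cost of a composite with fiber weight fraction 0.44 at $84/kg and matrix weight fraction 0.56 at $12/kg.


Cost = cost_f*Wf + cost_m*Wm = 84*0.44 + 12*0.56 = $43.68/kg

$43.68/kg


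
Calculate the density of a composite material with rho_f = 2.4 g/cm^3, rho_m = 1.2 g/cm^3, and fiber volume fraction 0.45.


rho_c = rho_f*Vf + rho_m*(1-Vf) = 2.4*0.45 + 1.2*0.55 = 1.74 g/cm^3

1.74 g/cm^3


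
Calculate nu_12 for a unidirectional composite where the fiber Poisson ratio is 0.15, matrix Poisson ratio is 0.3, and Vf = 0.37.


nu_12 = nu_f*Vf + nu_m*(1-Vf) = 0.15*0.37 + 0.3*0.63 = 0.2445

0.2445


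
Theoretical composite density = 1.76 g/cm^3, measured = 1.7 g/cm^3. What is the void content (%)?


Void% = (rho_theo - rho_actual)/rho_theo * 100 = (1.76 - 1.7)/1.76 * 100 = 3.41%

3.41%


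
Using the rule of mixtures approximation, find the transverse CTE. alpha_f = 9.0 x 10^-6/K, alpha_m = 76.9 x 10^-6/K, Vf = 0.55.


alpha_2 = alpha_f*Vf + alpha_m*(1-Vf) = 9.0*0.55 + 76.9*0.45 = 39.6 x 10^-6/K

39.6 x 10^-6/K


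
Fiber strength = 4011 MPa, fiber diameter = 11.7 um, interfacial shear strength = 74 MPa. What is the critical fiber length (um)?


Lc = sigma_f * d / (2 * tau_i) = 4011 * 11.7 / (2 * 74) = 317.1 um

317.1 um


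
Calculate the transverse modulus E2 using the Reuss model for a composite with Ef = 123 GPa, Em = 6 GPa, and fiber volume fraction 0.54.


1/E2 = Vf/Ef + (1-Vf)/Em = 0.54/123 + 0.46/6
E2 = 12.34 GPa

12.34 GPa


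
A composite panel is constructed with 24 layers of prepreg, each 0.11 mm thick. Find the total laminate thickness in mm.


h = n * t_ply = 24 * 0.11 = 2.64 mm

2.64 mm


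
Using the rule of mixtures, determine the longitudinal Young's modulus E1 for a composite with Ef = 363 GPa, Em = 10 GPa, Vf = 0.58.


E1 = Ef*Vf + Em*(1-Vf) = 363*0.58 + 10*0.42 = 214.74 GPa

214.74 GPa


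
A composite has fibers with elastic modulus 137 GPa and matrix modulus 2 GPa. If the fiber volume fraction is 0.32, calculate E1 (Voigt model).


E1 = Ef*Vf + Em*(1-Vf) = 137*0.32 + 2*0.68 = 45.2 GPa

45.2 GPa


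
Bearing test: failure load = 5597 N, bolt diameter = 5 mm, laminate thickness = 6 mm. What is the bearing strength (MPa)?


sigma_br = F/(d*h) = 5597/(5*6) = 186.6 MPa

186.6 MPa


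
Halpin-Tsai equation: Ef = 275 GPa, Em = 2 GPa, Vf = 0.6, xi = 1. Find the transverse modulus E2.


eta = (Ef/Em - 1)/(Ef/Em + xi) = (137.5 - 1)/(137.5 + 1) = 0.9856
E2 = Em*(1+xi*eta*Vf)/(1-eta*Vf) = 7.79 GPa

7.79 GPa


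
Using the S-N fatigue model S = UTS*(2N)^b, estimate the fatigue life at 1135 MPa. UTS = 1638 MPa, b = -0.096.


N = 0.5 * (S/UTS)^(1/b) = 0.5 * (1135/1638)^(1/-0.096) = 22.8314 cycles

22.8314 cycles


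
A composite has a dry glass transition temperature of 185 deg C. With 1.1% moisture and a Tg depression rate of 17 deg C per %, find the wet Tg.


Tg_wet = Tg_dry - k*moisture = 185 - 17*1.1 = 166.3 deg C

166.3 deg C


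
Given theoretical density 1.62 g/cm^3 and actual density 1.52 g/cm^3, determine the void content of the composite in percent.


Void% = (rho_theo - rho_actual)/rho_theo * 100 = (1.62 - 1.52)/1.62 * 100 = 6.17%

6.17%


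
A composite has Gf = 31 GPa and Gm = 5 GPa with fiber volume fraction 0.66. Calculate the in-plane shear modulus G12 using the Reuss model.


1/G12 = Vf/Gf + (1-Vf)/Gm = 0.66/31 + 0.34/5
G12 = 11.2 GPa

11.2 GPa


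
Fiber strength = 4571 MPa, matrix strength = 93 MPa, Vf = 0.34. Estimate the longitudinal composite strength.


sigma_1 = sigma_f*Vf + sigma_m*(1-Vf) = 4571*0.34 + 93*0.66 = 1615.5 MPa

1615.5 MPa


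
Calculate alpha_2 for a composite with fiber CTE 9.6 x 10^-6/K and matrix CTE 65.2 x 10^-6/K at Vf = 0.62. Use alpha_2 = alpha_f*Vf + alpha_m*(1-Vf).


alpha_2 = alpha_f*Vf + alpha_m*(1-Vf) = 9.6*0.62 + 65.2*0.38 = 30.7 x 10^-6/K

30.7 x 10^-6/K


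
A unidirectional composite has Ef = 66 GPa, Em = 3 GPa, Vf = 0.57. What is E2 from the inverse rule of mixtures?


1/E2 = Vf/Ef + (1-Vf)/Em = 0.57/66 + 0.43/3
E2 = 6.58 GPa

6.58 GPa


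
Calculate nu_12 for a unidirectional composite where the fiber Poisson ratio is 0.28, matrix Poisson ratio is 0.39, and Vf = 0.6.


nu_12 = nu_f*Vf + nu_m*(1-Vf) = 0.28*0.6 + 0.39*0.4 = 0.324

0.324


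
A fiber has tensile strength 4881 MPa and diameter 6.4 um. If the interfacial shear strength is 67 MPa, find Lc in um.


Lc = sigma_f * d / (2 * tau_i) = 4881 * 6.4 / (2 * 67) = 233.1 um

233.1 um


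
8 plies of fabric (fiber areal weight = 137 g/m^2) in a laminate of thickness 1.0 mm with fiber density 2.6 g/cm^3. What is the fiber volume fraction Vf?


Vf = n * FAW / (rho_f * h * 1000) = 8 * 137 / (2.6 * 1.0 * 1000) = 0.4215

0.4215


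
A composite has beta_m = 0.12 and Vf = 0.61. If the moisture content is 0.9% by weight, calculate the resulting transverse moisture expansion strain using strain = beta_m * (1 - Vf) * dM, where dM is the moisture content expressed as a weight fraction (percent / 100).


dM = 0.9/100 = 0.009
strain = beta_m * (1-Vf) * dM = 0.12 * 0.39 * 0.009 = 0.0004212

0.0004212


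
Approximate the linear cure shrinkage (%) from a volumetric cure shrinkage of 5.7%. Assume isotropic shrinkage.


Linear shrinkage ≈ vol_shrink/3 = 5.7/3 = 1.9%

1.9%


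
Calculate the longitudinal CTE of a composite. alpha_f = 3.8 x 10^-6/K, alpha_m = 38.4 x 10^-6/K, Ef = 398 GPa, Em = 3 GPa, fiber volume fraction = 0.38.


E1 = Ef*Vf + Em*(1-Vf) = 153.1
alpha_1 = (alpha_f*Ef*Vf + alpha_m*Em*(1-Vf))/E1 = 4.22 x 10^-6/K

4.22 x 10^-6/K


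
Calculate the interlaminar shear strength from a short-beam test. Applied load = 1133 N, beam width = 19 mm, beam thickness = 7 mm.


ILSS = 3F/(4bh) = 3*1133/(4*19*7) = 6.39 MPa

6.39 MPa


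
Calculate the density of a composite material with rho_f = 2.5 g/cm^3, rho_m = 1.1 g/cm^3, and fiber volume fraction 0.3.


rho_c = rho_f*Vf + rho_m*(1-Vf) = 2.5*0.3 + 1.1*0.7 = 1.52 g/cm^3

1.52 g/cm^3


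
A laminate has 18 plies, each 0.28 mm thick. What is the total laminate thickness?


h = n * t_ply = 18 * 0.28 = 5.04 mm

5.04 mm


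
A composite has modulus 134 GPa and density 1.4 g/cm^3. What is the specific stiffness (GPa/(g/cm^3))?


Specific stiffness = E/rho = 134/1.4 = 95.7 GPa/(g/cm^3)

95.7 GPa/(g/cm^3)


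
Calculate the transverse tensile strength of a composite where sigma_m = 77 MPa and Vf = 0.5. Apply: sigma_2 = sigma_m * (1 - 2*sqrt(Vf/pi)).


factor = 1 - 2*sqrt(0.5/pi) = 0.2021
sigma_2 = 77 * 0.2021 = 15.56 MPa

15.56 MPa


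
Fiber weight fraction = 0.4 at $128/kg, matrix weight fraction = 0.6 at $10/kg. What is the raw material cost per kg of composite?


Cost = cost_f*Wf + cost_m*Wm = 128*0.4 + 10*0.6 = $57.2/kg

$57.2/kg


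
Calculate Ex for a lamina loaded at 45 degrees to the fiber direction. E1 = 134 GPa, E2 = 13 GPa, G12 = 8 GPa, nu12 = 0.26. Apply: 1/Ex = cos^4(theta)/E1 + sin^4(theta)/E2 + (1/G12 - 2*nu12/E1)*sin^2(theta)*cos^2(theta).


cos^4(45) = 0.25, sin^4(45) = 0.25, sin^2(45)*cos^2(45) = 0.25
1/G12 - 2*nu12/E1 = 1/8 - 2*0.26/134 = 0.121119 GPa^-1
1/Ex = 0.25/134 + 0.25/13 + 0.121119*0.25 = 0.0513763 GPa^-1
Ex = 19.46 GPa

19.46 GPa


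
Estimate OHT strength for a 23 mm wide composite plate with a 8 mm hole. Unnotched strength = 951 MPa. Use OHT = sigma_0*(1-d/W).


OHT = sigma_0*(1-d/W) = 951*(1-8/23) = 620.2 MPa

620.2 MPa


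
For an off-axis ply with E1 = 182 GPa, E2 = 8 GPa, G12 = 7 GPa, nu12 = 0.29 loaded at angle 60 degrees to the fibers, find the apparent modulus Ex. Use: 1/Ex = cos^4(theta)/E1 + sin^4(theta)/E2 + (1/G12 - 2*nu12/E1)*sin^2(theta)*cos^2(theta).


cos^4(60) = 0.0625, sin^4(60) = 0.5625, sin^2(60)*cos^2(60) = 0.1875
1/G12 - 2*nu12/E1 = 1/7 - 2*0.29/182 = 0.13967 GPa^-1
1/Ex = 0.0625/182 + 0.5625/8 + 0.13967*0.1875 = 0.0968441 GPa^-1
Ex = 10.33 GPa

10.33 GPa


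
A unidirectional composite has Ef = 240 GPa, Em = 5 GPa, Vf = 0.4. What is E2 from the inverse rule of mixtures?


1/E2 = Vf/Ef + (1-Vf)/Em = 0.4/240 + 0.6/5
E2 = 8.22 GPa

8.22 GPa


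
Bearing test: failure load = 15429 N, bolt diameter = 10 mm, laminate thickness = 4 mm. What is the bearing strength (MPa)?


sigma_br = F/(d*h) = 15429/(10*4) = 385.7 MPa

385.7 MPa


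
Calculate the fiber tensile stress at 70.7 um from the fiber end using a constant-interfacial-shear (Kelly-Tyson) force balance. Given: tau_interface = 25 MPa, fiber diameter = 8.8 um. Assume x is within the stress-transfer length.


Force balance: sigma_f * (pi*d^2/4) = tau * (pi*d) * x  ->  sigma_f = 4 * tau * x / d
sigma_f = 4 * 25 * 70.7 / 8.8 = 803.4 MPa

803.4 MPa


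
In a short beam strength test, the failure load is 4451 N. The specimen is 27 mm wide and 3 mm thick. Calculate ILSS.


ILSS = 3F/(4bh) = 3*4451/(4*27*3) = 41.21 MPa

41.21 MPa


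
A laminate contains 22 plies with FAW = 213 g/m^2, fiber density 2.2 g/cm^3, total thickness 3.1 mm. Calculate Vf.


Vf = n * FAW / (rho_f * h * 1000) = 22 * 213 / (2.2 * 3.1 * 1000) = 0.6871

0.6871


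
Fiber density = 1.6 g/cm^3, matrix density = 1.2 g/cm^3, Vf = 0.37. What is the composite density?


rho_c = rho_f*Vf + rho_m*(1-Vf) = 1.6*0.37 + 1.2*0.63 = 1.348 g/cm^3

1.348 g/cm^3


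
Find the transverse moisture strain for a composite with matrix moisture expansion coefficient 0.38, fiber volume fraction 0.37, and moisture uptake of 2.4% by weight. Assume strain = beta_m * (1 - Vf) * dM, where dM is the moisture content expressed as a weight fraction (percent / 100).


dM = 2.4/100 = 0.024
strain = beta_m * (1-Vf) * dM = 0.38 * 0.63 * 0.024 = 0.0057456

0.0057456


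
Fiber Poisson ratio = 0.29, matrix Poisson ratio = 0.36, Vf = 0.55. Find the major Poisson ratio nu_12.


nu_12 = nu_f*Vf + nu_m*(1-Vf) = 0.29*0.55 + 0.36*0.45 = 0.3215

0.3215


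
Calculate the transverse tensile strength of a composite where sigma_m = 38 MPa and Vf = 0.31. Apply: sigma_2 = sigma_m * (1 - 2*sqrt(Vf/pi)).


factor = 1 - 2*sqrt(0.31/pi) = 0.3717
sigma_2 = 38 * 0.3717 = 14.13 MPa

14.13 MPa


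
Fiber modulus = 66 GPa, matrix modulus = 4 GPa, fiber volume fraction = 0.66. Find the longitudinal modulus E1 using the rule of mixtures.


E1 = Ef*Vf + Em*(1-Vf) = 66*0.66 + 4*0.34 = 44.92 GPa

44.92 GPa


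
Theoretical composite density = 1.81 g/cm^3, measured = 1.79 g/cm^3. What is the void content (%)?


Void% = (rho_theo - rho_actual)/rho_theo * 100 = (1.81 - 1.79)/1.81 * 100 = 1.1%

1.1%


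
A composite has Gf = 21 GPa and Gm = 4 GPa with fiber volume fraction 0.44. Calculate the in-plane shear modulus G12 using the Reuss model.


1/G12 = Vf/Gf + (1-Vf)/Gm = 0.44/21 + 0.56/4
G12 = 6.21 GPa

6.21 GPa


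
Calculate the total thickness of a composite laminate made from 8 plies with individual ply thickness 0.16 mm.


h = n * t_ply = 8 * 0.16 = 1.28 mm

1.28 mm


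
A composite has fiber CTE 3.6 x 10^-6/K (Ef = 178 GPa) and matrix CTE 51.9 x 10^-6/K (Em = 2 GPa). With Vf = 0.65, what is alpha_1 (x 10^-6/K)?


E1 = Ef*Vf + Em*(1-Vf) = 116.4
alpha_1 = (alpha_f*Ef*Vf + alpha_m*Em*(1-Vf))/E1 = 3.89 x 10^-6/K

3.89 x 10^-6/K


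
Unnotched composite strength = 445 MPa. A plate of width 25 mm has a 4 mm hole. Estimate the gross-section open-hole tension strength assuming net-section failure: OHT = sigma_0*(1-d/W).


OHT = sigma_0*(1-d/W) = 445*(1-4/25) = 373.8 MPa

373.8 MPa


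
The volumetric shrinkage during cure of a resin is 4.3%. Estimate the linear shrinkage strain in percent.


Linear shrinkage ≈ vol_shrink/3 = 4.3/3 = 1.433%

1.433%


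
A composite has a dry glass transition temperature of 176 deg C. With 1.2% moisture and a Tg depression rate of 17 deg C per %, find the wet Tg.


Tg_wet = Tg_dry - k*moisture = 176 - 17*1.2 = 155.6 deg C

155.6 deg C


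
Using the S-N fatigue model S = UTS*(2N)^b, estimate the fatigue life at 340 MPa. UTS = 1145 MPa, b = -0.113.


N = 0.5 * (S/UTS)^(1/b) = 0.5 * (340/1145)^(1/-0.113) = 23204.7458 cycles

23204.7458 cycles


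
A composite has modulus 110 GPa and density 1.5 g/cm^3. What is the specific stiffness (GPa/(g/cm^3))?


Specific stiffness = E/rho = 110/1.5 = 73.3 GPa/(g/cm^3)

73.3 GPa/(g/cm^3)


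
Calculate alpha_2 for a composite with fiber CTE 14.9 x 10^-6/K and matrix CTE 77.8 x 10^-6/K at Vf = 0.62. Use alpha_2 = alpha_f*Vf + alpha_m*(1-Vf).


alpha_2 = alpha_f*Vf + alpha_m*(1-Vf) = 14.9*0.62 + 77.8*0.38 = 38.8 x 10^-6/K

38.8 x 10^-6/K


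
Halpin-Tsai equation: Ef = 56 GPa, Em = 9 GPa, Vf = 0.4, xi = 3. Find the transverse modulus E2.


eta = (Ef/Em - 1)/(Ef/Em + xi) = (6.2222 - 1)/(6.2222 + 3) = 0.5663
E2 = Em*(1+xi*eta*Vf)/(1-eta*Vf) = 19.54 GPa

19.54 GPa


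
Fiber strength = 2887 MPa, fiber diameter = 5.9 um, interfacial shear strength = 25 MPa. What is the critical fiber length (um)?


Lc = sigma_f * d / (2 * tau_i) = 2887 * 5.9 / (2 * 25) = 340.7 um

340.7 um


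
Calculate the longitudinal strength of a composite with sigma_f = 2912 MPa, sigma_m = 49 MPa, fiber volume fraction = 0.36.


sigma_1 = sigma_f*Vf + sigma_m*(1-Vf) = 2912*0.36 + 49*0.64 = 1079.7 MPa

1079.7 MPa


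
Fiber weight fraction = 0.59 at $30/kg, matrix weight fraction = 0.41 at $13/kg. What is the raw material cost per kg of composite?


Cost = cost_f*Wf + cost_m*Wm = 30*0.59 + 13*0.41 = $23.03/kg

$23.03/kg


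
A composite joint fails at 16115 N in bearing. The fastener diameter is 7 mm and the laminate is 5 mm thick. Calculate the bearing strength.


sigma_br = F/(d*h) = 16115/(7*5) = 460.4 MPa

460.4 MPa


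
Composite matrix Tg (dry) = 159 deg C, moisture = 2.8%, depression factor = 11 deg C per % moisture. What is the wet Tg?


Tg_wet = Tg_dry - k*moisture = 159 - 11*2.8 = 128.2 deg C

128.2 deg C


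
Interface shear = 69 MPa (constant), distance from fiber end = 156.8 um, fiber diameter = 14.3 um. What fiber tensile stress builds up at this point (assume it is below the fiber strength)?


Force balance: sigma_f * (pi*d^2/4) = tau * (pi*d) * x  ->  sigma_f = 4 * tau * x / d
sigma_f = 4 * 69 * 156.8 / 14.3 = 3026.3 MPa

3026.3 MPa


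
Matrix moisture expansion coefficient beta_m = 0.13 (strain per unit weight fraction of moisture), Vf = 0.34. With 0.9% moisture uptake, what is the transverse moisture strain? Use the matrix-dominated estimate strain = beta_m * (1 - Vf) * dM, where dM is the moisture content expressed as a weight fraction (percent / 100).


dM = 0.9/100 = 0.009
strain = beta_m * (1-Vf) * dM = 0.13 * 0.66 * 0.009 = 0.0007722

0.0007722


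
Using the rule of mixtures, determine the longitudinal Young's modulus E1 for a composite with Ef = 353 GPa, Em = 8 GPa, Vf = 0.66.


E1 = Ef*Vf + Em*(1-Vf) = 353*0.66 + 8*0.34 = 235.7 GPa

235.7 GPa


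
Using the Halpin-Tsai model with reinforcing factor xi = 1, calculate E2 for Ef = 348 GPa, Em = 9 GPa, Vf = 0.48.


eta = (Ef/Em - 1)/(Ef/Em + xi) = (38.6667 - 1)/(38.6667 + 1) = 0.9496
E2 = Em*(1+xi*eta*Vf)/(1-eta*Vf) = 24.08 GPa

24.08 GPa


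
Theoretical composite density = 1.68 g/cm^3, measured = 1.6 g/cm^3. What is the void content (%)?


Void% = (rho_theo - rho_actual)/rho_theo * 100 = (1.68 - 1.6)/1.68 * 100 = 4.76%

4.76%


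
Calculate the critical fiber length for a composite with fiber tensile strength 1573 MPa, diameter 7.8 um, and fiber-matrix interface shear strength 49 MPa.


Lc = sigma_f * d / (2 * tau_i) = 1573 * 7.8 / (2 * 49) = 125.2 um

125.2 um


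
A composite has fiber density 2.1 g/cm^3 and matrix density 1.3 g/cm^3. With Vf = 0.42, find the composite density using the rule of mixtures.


rho_c = rho_f*Vf + rho_m*(1-Vf) = 2.1*0.42 + 1.3*0.58 = 1.636 g/cm^3

1.636 g/cm^3


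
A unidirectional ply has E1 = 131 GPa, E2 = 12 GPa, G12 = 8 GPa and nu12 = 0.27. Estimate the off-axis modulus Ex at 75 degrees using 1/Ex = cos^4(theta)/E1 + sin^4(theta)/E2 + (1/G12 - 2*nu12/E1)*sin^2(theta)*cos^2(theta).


cos^4(75) = 0.004487, sin^4(75) = 0.870513, sin^2(75)*cos^2(75) = 0.0625
1/G12 - 2*nu12/E1 = 1/8 - 2*0.27/131 = 0.120878 GPa^-1
1/Ex = 0.004487/131 + 0.870513/12 + 0.120878*0.0625 = 0.0801318 GPa^-1
Ex = 12.48 GPa

12.48 GPa


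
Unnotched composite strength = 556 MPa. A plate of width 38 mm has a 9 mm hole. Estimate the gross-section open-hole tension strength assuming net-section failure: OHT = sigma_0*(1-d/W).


OHT = sigma_0*(1-d/W) = 556*(1-9/38) = 424.3 MPa

424.3 MPa


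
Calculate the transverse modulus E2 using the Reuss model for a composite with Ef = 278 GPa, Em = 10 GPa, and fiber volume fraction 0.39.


1/E2 = Vf/Ef + (1-Vf)/Em = 0.39/278 + 0.61/10
E2 = 16.02 GPa

16.02 GPa


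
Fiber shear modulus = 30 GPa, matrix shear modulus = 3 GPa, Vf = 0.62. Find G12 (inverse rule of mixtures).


1/G12 = Vf/Gf + (1-Vf)/Gm = 0.62/30 + 0.38/3
G12 = 6.79 GPa

6.79 GPa


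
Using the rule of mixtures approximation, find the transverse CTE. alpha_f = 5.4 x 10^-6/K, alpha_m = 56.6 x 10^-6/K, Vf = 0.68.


alpha_2 = alpha_f*Vf + alpha_m*(1-Vf) = 5.4*0.68 + 56.6*0.32 = 21.8 x 10^-6/K

21.8 x 10^-6/K


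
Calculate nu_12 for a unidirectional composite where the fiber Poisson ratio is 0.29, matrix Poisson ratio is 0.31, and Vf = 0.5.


nu_12 = nu_f*Vf + nu_m*(1-Vf) = 0.29*0.5 + 0.31*0.5 = 0.3

0.3


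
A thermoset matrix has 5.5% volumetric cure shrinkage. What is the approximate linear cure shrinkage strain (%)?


Linear shrinkage ≈ vol_shrink/3 = 5.5/3 = 1.833%

1.833%


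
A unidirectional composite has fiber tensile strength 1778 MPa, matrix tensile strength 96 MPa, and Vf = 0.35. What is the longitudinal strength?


sigma_1 = sigma_f*Vf + sigma_m*(1-Vf) = 1778*0.35 + 96*0.65 = 684.7 MPa

684.7 MPa


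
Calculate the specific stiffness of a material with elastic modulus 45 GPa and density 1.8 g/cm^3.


Specific stiffness = E/rho = 45/1.8 = 25.0 GPa/(g/cm^3)

25.0 GPa/(g/cm^3)


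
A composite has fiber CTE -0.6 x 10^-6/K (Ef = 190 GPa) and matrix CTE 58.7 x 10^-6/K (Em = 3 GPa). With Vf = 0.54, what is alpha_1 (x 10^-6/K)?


E1 = Ef*Vf + Em*(1-Vf) = 103.98
alpha_1 = (alpha_f*Ef*Vf + alpha_m*Em*(1-Vf))/E1 = 0.19 x 10^-6/K

0.19 x 10^-6/K


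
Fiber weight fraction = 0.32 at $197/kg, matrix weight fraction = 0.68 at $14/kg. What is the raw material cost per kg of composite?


Cost = cost_f*Wf + cost_m*Wm = 197*0.32 + 14*0.68 = $72.56/kg

$72.56/kg


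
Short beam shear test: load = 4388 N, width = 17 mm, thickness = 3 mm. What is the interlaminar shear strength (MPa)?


ILSS = 3F/(4bh) = 3*4388/(4*17*3) = 64.53 MPa

64.53 MPa


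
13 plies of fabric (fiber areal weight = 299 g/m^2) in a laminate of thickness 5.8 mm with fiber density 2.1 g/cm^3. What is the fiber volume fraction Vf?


Vf = n * FAW / (rho_f * h * 1000) = 13 * 299 / (2.1 * 5.8 * 1000) = 0.3191

0.3191


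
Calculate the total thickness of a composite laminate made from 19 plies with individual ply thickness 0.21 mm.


h = n * t_ply = 19 * 0.21 = 3.99 mm

3.99 mm


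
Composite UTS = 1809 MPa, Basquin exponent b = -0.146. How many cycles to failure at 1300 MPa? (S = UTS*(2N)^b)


N = 0.5 * (S/UTS)^(1/b) = 0.5 * (1300/1809)^(1/-0.146) = 4.8063 cycles

4.8063 cycles


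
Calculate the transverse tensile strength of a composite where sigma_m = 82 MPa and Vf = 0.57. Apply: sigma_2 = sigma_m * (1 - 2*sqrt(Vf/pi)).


factor = 1 - 2*sqrt(0.57/pi) = 0.1481
sigma_2 = 82 * 0.1481 = 12.14 MPa

12.14 MPa


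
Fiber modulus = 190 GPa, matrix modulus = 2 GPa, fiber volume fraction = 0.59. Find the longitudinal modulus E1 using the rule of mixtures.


E1 = Ef*Vf + Em*(1-Vf) = 190*0.59 + 2*0.41 = 112.92 GPa

112.92 GPa


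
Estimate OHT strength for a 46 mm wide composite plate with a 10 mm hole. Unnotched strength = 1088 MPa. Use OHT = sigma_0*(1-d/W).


OHT = sigma_0*(1-d/W) = 1088*(1-10/46) = 851.5 MPa

851.5 MPa


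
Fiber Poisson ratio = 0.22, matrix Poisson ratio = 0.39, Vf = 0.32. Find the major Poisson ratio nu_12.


nu_12 = nu_f*Vf + nu_m*(1-Vf) = 0.22*0.32 + 0.39*0.68 = 0.3356

0.3356


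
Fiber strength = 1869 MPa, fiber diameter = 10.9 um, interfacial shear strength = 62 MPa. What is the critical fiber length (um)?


Lc = sigma_f * d / (2 * tau_i) = 1869 * 10.9 / (2 * 62) = 164.3 um

164.3 um


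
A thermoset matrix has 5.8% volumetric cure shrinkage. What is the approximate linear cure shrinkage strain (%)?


Linear shrinkage ≈ vol_shrink/3 = 5.8/3 = 1.933%

1.933%


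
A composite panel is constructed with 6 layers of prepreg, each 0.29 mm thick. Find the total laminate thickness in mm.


h = n * t_ply = 6 * 0.29 = 1.74 mm

1.74 mm


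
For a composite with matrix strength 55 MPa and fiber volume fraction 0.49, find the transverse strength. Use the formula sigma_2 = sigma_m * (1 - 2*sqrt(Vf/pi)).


factor = 1 - 2*sqrt(0.49/pi) = 0.2101
sigma_2 = 55 * 0.2101 = 11.56 MPa

11.56 MPa


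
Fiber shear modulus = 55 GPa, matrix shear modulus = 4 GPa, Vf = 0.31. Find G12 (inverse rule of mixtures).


1/G12 = Vf/Gf + (1-Vf)/Gm = 0.31/55 + 0.69/4
G12 = 5.61 GPa

5.61 GPa


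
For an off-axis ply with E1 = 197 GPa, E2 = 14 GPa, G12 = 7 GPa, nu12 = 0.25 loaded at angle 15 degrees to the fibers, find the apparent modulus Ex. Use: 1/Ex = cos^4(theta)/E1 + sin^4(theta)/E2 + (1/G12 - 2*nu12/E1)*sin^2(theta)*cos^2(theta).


cos^4(15) = 0.870513, sin^4(15) = 0.004487, sin^2(15)*cos^2(15) = 0.0625
1/G12 - 2*nu12/E1 = 1/7 - 2*0.25/197 = 0.140319 GPa^-1
1/Ex = 0.870513/197 + 0.004487/14 + 0.140319*0.0625 = 0.0135093 GPa^-1
Ex = 74.02 GPa

74.02 GPa


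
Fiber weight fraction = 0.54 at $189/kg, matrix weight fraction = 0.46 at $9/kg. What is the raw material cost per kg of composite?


Cost = cost_f*Wf + cost_m*Wm = 189*0.54 + 9*0.46 = $106.2/kg

$106.2/kg


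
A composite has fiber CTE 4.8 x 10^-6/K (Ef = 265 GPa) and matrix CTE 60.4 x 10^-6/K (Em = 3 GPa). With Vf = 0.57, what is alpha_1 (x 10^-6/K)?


E1 = Ef*Vf + Em*(1-Vf) = 152.34
alpha_1 = (alpha_f*Ef*Vf + alpha_m*Em*(1-Vf))/E1 = 5.27 x 10^-6/K

5.27 x 10^-6/K


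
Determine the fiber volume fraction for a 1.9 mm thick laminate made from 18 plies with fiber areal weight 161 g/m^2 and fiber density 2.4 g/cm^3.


Vf = n * FAW / (rho_f * h * 1000) = 18 * 161 / (2.4 * 1.9 * 1000) = 0.6355

0.6355


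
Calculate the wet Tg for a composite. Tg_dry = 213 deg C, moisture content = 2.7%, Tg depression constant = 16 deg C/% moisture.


Tg_wet = Tg_dry - k*moisture = 213 - 16*2.7 = 169.8 deg C

169.8 deg C


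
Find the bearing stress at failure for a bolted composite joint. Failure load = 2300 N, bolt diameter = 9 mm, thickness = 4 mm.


sigma_br = F/(d*h) = 2300/(9*4) = 63.9 MPa

63.9 MPa


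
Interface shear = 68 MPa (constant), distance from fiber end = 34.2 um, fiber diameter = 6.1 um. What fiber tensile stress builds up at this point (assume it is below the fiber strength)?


Force balance: sigma_f * (pi*d^2/4) = tau * (pi*d) * x  ->  sigma_f = 4 * tau * x / d
sigma_f = 4 * 68 * 34.2 / 6.1 = 1525.0 MPa

1525.0 MPa


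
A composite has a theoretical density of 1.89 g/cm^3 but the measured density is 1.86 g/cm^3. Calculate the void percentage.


Void% = (rho_theo - rho_actual)/rho_theo * 100 = (1.89 - 1.86)/1.89 * 100 = 1.59%

1.59%


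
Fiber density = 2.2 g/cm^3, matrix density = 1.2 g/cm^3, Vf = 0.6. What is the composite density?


rho_c = rho_f*Vf + rho_m*(1-Vf) = 2.2*0.6 + 1.2*0.4 = 1.8 g/cm^3

1.8 g/cm^3


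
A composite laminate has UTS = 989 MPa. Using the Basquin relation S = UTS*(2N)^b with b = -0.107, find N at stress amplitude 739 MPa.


N = 0.5 * (S/UTS)^(1/b) = 0.5 * (739/989)^(1/-0.107) = 7.6155 cycles

7.6155 cycles


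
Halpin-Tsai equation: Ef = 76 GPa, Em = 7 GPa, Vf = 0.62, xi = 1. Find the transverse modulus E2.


eta = (Ef/Em - 1)/(Ef/Em + xi) = (10.8571 - 1)/(10.8571 + 1) = 0.8313
E2 = Em*(1+xi*eta*Vf)/(1-eta*Vf) = 21.89 GPa

21.89 GPa


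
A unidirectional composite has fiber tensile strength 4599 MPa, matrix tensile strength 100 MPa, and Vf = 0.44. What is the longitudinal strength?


sigma_1 = sigma_f*Vf + sigma_m*(1-Vf) = 4599*0.44 + 100*0.56 = 2079.6 MPa

2079.6 MPa


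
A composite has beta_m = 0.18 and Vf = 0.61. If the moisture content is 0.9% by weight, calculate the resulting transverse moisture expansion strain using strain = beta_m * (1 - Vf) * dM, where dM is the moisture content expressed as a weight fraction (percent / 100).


dM = 0.9/100 = 0.009
strain = beta_m * (1-Vf) * dM = 0.18 * 0.39 * 0.009 = 0.0006318

0.0006318


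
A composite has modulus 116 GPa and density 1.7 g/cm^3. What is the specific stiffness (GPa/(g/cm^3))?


Specific stiffness = E/rho = 116/1.7 = 68.2 GPa/(g/cm^3)

68.2 GPa/(g/cm^3)


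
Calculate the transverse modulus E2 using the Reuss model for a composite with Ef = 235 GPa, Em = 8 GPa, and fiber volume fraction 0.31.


1/E2 = Vf/Ef + (1-Vf)/Em = 0.31/235 + 0.69/8
E2 = 11.42 GPa

11.42 GPa


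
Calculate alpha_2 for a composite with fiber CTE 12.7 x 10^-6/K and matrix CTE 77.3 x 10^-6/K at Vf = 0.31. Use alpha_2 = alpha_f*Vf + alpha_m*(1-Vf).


alpha_2 = alpha_f*Vf + alpha_m*(1-Vf) = 12.7*0.31 + 77.3*0.69 = 57.3 x 10^-6/K

57.3 x 10^-6/K


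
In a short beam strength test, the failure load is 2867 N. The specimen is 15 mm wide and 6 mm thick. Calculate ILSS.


ILSS = 3F/(4bh) = 3*2867/(4*15*6) = 23.89 MPa

23.89 MPa


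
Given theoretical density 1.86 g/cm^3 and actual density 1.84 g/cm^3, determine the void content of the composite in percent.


Void% = (rho_theo - rho_actual)/rho_theo * 100 = (1.86 - 1.84)/1.86 * 100 = 1.08%

1.08%


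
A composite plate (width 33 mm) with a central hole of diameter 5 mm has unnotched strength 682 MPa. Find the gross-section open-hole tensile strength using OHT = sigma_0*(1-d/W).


OHT = sigma_0*(1-d/W) = 682*(1-5/33) = 578.7 MPa

578.7 MPa


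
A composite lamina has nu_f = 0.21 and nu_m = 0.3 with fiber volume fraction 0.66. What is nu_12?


nu_12 = nu_f*Vf + nu_m*(1-Vf) = 0.21*0.66 + 0.3*0.34 = 0.2406

0.2406


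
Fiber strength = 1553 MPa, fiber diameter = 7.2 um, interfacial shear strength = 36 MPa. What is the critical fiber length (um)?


Lc = sigma_f * d / (2 * tau_i) = 1553 * 7.2 / (2 * 36) = 155.3 um

155.3 um


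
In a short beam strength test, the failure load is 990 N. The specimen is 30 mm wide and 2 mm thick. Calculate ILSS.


ILSS = 3F/(4bh) = 3*990/(4*30*2) = 12.38 MPa

12.38 MPa


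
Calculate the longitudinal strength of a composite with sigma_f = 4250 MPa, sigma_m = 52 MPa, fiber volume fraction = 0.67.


sigma_1 = sigma_f*Vf + sigma_m*(1-Vf) = 4250*0.67 + 52*0.33 = 2864.7 MPa

2864.7 MPa


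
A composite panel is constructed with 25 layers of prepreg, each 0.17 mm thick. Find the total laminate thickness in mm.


h = n * t_ply = 25 * 0.17 = 4.25 mm

4.25 mm


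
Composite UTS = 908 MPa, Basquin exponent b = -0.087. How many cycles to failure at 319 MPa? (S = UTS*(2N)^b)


N = 0.5 * (S/UTS)^(1/b) = 0.5 * (319/908)^(1/-0.087) = 83320.8162 cycles

83320.8162 cycles


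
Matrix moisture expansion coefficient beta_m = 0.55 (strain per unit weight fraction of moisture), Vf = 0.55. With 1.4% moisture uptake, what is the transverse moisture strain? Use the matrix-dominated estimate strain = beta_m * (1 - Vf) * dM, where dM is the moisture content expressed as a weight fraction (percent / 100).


dM = 1.4/100 = 0.014
strain = beta_m * (1-Vf) * dM = 0.55 * 0.45 * 0.014 = 0.003465

0.003465


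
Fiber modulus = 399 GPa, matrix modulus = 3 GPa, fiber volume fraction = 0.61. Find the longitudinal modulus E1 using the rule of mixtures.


E1 = Ef*Vf + Em*(1-Vf) = 399*0.61 + 3*0.39 = 244.56 GPa

244.56 GPa


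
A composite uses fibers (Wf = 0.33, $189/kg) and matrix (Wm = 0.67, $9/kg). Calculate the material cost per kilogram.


Cost = cost_f*Wf + cost_m*Wm = 189*0.33 + 9*0.67 = $68.4/kg

$68.4/kg


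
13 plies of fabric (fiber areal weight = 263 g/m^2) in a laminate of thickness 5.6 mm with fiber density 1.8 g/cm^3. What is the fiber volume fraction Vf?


Vf = n * FAW / (rho_f * h * 1000) = 13 * 263 / (1.8 * 5.6 * 1000) = 0.3392

0.3392


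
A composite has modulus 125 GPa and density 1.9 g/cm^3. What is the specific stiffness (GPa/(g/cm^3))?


Specific stiffness = E/rho = 125/1.9 = 65.8 GPa/(g/cm^3)

65.8 GPa/(g/cm^3)


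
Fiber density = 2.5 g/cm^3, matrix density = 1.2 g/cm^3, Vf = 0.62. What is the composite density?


rho_c = rho_f*Vf + rho_m*(1-Vf) = 2.5*0.62 + 1.2*0.38 = 2.006 g/cm^3

2.006 g/cm^3


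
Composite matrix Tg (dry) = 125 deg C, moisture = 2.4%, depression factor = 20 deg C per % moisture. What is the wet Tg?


Tg_wet = Tg_dry - k*moisture = 125 - 20*2.4 = 77.0 deg C

77.0 deg C


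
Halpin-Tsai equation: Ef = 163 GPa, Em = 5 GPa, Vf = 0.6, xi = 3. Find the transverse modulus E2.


eta = (Ef/Em - 1)/(Ef/Em + xi) = (32.6 - 1)/(32.6 + 3) = 0.8876
E2 = Em*(1+xi*eta*Vf)/(1-eta*Vf) = 27.79 GPa

27.79 GPa


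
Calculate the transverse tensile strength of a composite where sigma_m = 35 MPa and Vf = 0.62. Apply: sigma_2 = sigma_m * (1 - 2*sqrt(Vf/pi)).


factor = 1 - 2*sqrt(0.62/pi) = 0.1115
sigma_2 = 35 * 0.1115 = 3.9 MPa

3.9 MPa


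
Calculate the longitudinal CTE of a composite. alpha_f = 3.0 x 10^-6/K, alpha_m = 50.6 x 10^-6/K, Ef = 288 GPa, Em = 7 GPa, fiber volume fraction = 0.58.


E1 = Ef*Vf + Em*(1-Vf) = 169.98
alpha_1 = (alpha_f*Ef*Vf + alpha_m*Em*(1-Vf))/E1 = 3.82 x 10^-6/K

3.82 x 10^-6/K


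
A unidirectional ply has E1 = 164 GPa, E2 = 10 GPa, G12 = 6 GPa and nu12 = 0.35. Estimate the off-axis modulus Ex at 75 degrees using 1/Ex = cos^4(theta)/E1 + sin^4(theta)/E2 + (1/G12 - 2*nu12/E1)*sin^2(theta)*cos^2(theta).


cos^4(75) = 0.004487, sin^4(75) = 0.870513, sin^2(75)*cos^2(75) = 0.0625
1/G12 - 2*nu12/E1 = 1/6 - 2*0.35/164 = 0.162398 GPa^-1
1/Ex = 0.004487/164 + 0.870513/10 + 0.162398*0.0625 = 0.0972285 GPa^-1
Ex = 10.29 GPa

10.29 GPa


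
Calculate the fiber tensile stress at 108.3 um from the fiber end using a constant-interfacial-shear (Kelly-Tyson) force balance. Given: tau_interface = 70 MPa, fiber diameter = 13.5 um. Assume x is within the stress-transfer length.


Force balance: sigma_f * (pi*d^2/4) = tau * (pi*d) * x  ->  sigma_f = 4 * tau * x / d
sigma_f = 4 * 70 * 108.3 / 13.5 = 2246.2 MPa

2246.2 MPa
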